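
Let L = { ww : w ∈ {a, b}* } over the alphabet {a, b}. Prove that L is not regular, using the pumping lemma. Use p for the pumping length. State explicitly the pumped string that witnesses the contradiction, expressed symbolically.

a^{p+k} b^p a^p b^p

Suppose for contradiction that L is regular, and let p be the pumping length.
Take w = a^p b^p a^p b^p = uu where u = a^pb^p; then w ∈ L and |w| = 4p ≥ p.
The pumping lemma gives a decomposition w = xyz where |xy| ≤ p and |y| ≥ 1.
Because |xy| ≤ p and w begins with p copies of a, we have y = a^k with 1 ≤ k ≤ p.
Pump with i = 2: xy^2z = a^{p+k} b^p a^p b^p, of length 4p+k. Suppose this equals vv. The string starts with a and ends with b, so v does too; thus the boundary between the two copies of v is a b→a transition. There is exactly one such transition, at position 2p+k, so |v| = 2p+k and |vv| = 4p+2k ≠ 4p+k since k ≥ 1. So xy^2z ∉ L.
This contradicts the pumping lemma, so L is not regular.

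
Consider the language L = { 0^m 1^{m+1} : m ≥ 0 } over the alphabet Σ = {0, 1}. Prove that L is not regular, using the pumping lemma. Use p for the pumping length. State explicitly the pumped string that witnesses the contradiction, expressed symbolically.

0^{p+k} 1^{p+1}

Assume L is regular. Let p be the pumping length given by the pumping lemma.
Choose w = 0^p 1^{p+1}, which is in L with |w| = 2p+1 ≥ p.
By the pumping lemma, w = xyz with |xy| ≤ p and y is nonempty.
Since the first p symbols of w are all 0's and |xy| ≤ p, y lies entirely in the leading 0-block: y = 0^k for some k with 1 ≤ k ≤ p.
Pump with i = 2: xy^2z = 0^{p+k} 1^{p+1}. For this to lie in L we would need p+1 = (p+k)+1, which forces k = 0. But k ≥ 1, so xy^2z ∉ L.
Contradiction. Therefore L is not regular.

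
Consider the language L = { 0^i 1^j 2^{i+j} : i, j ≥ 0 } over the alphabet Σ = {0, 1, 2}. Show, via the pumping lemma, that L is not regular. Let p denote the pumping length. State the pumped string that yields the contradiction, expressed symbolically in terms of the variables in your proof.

Toward a contradiction, assume L is regular with pumping length p.
Take w = 0^p 1^p 2^{2p} ∈ L (with i=j=p, i+j=2p), |w| = 4p ≥ p.
By the pumping lemma, w = xyz with |xy| ≤ p and y is nonempty.
Because |xy| ≤ p and w begins with p copies of 0, we have y = 0^k with 1 ≤ k ≤ p.
Consider xy^2z = 0^{p+k} 1^p 2^{2p}. Now the 0- and 1-counts sum to 2p+k, but the 2-count is 2p ≠ 2p+k. So xy^2z ∉ L.
Contradiction. Therefore L is not regular.

0^{p+k} 1^p 2^{2p}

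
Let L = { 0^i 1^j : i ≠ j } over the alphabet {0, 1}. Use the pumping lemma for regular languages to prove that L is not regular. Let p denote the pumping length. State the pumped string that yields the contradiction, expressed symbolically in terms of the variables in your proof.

Suppose for contradiction that L is regular, and let p be the pumping length.
Choose w = 0^p 1^{p+p!}. Since p ≠ p+p!, w ∈ L; and |w| ≥ p.
Write w = xyz as guaranteed by the lemma, with |xy| ≤ p and |y| ≥ 1.
Because |xy| ≤ p and w begins with p copies of 0, we have y = 0^k with 1 ≤ k ≤ p.
Since 1 ≤ k ≤ p, k divides p!; set t = 1 + p!/k. Then xy^t z has p + (p!/k)·k = p + p! copies of 0. Now the 0-count equals the 1-count, so i ≠ j fails. So xy^t z = 0^{p+p!} 1^{p+p!} ∉ L.
This is a contradiction; hence L is not regular.

0^{p+p!} 1^{p+p!}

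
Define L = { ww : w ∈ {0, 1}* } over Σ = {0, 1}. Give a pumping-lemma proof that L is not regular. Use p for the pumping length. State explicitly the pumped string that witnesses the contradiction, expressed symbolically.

Assume L is regular; let p be its pumping constant.
Take w = 0^p 1^p 0^p 1^p = uu where u = 0^p1^p; then w ∈ L and |w| = 4p ≥ p.
By the pumping lemma, w = xyz with |xy| ≤ p and |y| ≥ 1.
Because |xy| ≤ p and w begins with p copies of 0, we have y = 0^k with 1 ≤ k ≤ p.
Pump with i = 2: xy^2z = 0^{p+k} 1^p 0^p 1^p, of length 4p+k. Suppose this equals vv. The string starts with 0 and ends with 1, so v does too; thus the boundary between the two copies of v is a 1→0 transition. There is exactly one such transition, at position 2p+k, so |v| = 2p+k and |vv| = 4p+2k ≠ 4p+k since k ≥ 1. So xy^2z ∉ L.
This is a contradiction; hence L is not regular.

0^{p+k} 1^p 0^p 1^p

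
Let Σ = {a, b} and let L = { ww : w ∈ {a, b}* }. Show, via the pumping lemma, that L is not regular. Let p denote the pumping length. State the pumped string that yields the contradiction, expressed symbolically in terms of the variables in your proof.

Assume L is regular. Let p be the pumping length given by the pumping lemma.
Take w = a^p b^p a^p b^p = uu where u = a^pb^p; then w ∈ L and |w| = 4p ≥ p.
Write w = xyz as guaranteed by the lemma, with |xy| ≤ p and |y| ≥ 1.
Because |xy| ≤ p and w begins with p copies of a, we have y = a^k with 1 ≤ k ≤ p.
Pump with i = 2: xy^2z = a^{p+k} b^p a^p b^p, of length 4p+k. Suppose this equals vv. The string starts with a and ends with b, so v does too; thus the boundary between the two copies of v is a b→a transition. There is exactly one such transition, at position 2p+k, so |v| = 2p+k and |vv| = 4p+2k ≠ 4p+k since k ≥ 1. So xy^2z ∉ L.
This contradicts the pumping lemma, so L is not regular.

a^{p+k} b^p a^p b^p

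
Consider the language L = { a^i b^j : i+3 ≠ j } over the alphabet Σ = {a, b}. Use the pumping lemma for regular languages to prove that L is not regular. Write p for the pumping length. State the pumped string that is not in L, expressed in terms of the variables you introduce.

a^{p+p!} b^{p+p!+3}

Toward a contradiction, assume L is regular with pumping length p.
Choose w = a^p b^{p+p!+3}. Since p ≠ (p+p!+3)-3 = p+p!, w ∈ L; and |w| ≥ p.
The pumping lemma gives a decomposition w = xyz where |xy| ≤ p and |y| ≥ 1.
Since the first p symbols of w are all a's and |xy| ≤ p, y lies entirely in the leading a-block: y = a^k for some k with 1 ≤ k ≤ p.
Since 1 ≤ k ≤ p, k divides p!; set t = 1 + p!/k. Then xy^t z has p + (p!/k)·k = p + p! copies of a. Now the a-count is p+p! and (b-count)-3 = (p+p!+3)-3 = p+p!, so i+3 ≠ j fails. So xy^t z = a^{p+p!} b^{p+p!+3} ∉ L.
This contradicts the pumping lemma, so L is not regular.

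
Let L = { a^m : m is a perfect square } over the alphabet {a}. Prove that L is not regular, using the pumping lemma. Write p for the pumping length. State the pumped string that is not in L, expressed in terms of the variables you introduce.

a^{p²+k}

Suppose for contradiction that L is regular, and let p be the pumping length.
Take w = a^{p²} ∈ L with |w| = p² ≥ p.
Write w = xyz as guaranteed by the lemma, with |xy| ≤ p and y is nonempty.
Then y = a^k for some k with 1 ≤ k ≤ p.
Pump with i = 2: xy^2z = a^{p²+k}. Since 1 ≤ k ≤ p, p² < p²+k ≤ p²+p < (p+1)², so p²+k lies strictly between consecutive squares and is not a perfect square. So xy^2z ∉ L.
This is a contradiction; hence L is not regular.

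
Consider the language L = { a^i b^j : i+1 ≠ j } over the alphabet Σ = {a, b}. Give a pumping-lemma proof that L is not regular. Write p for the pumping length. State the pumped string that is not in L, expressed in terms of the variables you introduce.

a^{p+p!} b^{p+p!+1}

Toward a contradiction, assume L is regular with pumping length p.
Choose w = a^p b^{p+p!+1}. Since p ≠ (p+p!+1)-1 = p+p!, w ∈ L; and |w| ≥ p.
The pumping lemma gives a decomposition w = xyz where |xy| ≤ p and y is nonempty.
The first p characters of w are a's, so xy (and hence y) consists only of a's. Write y = a^k, 1 ≤ k ≤ p.
Since 1 ≤ k ≤ p, k divides p!; set t = 1 + p!/k. Then xy^t z has p + (p!/k)·k = p + p! copies of a. Now the a-count is p+p! and (b-count)-1 = (p+p!+1)-1 = p+p!, so i+1 ≠ j fails. So xy^t z = a^{p+p!} b^{p+p!+1} ∉ L.
This is a contradiction; hence L is not regular.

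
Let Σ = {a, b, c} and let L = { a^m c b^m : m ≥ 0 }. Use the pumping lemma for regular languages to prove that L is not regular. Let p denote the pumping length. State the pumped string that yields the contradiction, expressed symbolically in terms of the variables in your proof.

a^{p+k} c b^p

Assume L is regular; let p be its pumping constant.
Take w = a^p c b^p ∈ L with |w| = 2p+1 ≥ p.
The pumping lemma gives a decomposition w = xyz where |xy| ≤ p and |y| ≥ 1.
Because |xy| ≤ p and w begins with p copies of a, we have y = a^k with 1 ≤ k ≤ p.
Pump with i = 2: xy^2z = a^{p+k} c b^p, which would require p+k = p. But k ≥ 1, so xy^2z ∉ L.
Contradiction. Therefore L is not regular.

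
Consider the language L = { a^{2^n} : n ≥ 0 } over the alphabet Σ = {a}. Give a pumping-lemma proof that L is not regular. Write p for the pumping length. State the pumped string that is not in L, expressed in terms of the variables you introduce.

Assume L is regular. Let p be the pumping length given by the pumping lemma.
Take w = a^{2^p} ∈ L with |w| = 2^p ≥ p.
The pumping lemma gives a decomposition w = xyz where |xy| ≤ p and y is nonempty.
Then y = a^k for some k with 1 ≤ k ≤ p.
Pump with i = 2: xy^2z = a^{2^p+k}. Since 1 ≤ k ≤ p < 2^p, we have 2^p < 2^p+k < 2^{p+1}, so 2^p+k is not a power of 2. So xy^2z ∉ L.
Contradiction. Therefore L is not regular.

a^{2^p+k}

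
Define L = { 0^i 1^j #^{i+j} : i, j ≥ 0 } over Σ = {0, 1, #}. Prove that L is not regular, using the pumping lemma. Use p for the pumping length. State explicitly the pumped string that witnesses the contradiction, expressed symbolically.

Suppose for contradiction that L is regular, and let p be the pumping length.
Take w = 0^p 1^p #^{2p} ∈ L (with i=j=p, i+j=2p), |w| = 4p ≥ p.
By the pumping lemma, w = xyz with |xy| ≤ p and |y| > 0.
The first p characters of w are 0's, so xy (and hence y) consists only of 0's. Write y = 0^k, 1 ≤ k ≤ p.
Consider xy^2z = 0^{p+k} 1^p #^{2p}. Now the 0- and 1-counts sum to 2p+k, but the #-count is 2p ≠ 2p+k. So xy^2z ∉ L.
This contradicts the pumping lemma, so L is not regular.

0^{p+k} 1^p #^{2p}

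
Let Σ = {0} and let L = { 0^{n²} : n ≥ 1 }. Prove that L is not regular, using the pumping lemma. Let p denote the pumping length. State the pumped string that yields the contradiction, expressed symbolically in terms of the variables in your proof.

0^{p²+k}

Toward a contradiction, assume L is regular with pumping length p.
Take w = 0^{p²} ∈ L with |w| = p² ≥ p.
Write w = xyz as guaranteed by the lemma, with |xy| ≤ p and |y| ≥ 1.
Then y = 0^k for some k with 1 ≤ k ≤ p.
Pump with i = 2: xy^2z = 0^{p²+k}. Since 1 ≤ k ≤ p, p² < p²+k ≤ p²+p < (p+1)², so p²+k lies strictly between consecutive squares and is not a perfect square. So xy^2z ∉ L.
Contradiction. Therefore L is not regular.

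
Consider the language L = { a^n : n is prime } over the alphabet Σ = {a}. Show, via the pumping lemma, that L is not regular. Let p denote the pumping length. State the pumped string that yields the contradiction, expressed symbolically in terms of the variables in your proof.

Suppose for contradiction that L is regular, and let p be the pumping length.
Let q be a prime with q ≥ p+2 (infinitely many primes exist), and take w = a^q ∈ L with |w| = q ≥ p.
By the pumping lemma, w = xyz with |xy| ≤ p and y is nonempty.
Then y = a^k for some k with 1 ≤ k ≤ p.
Since 1 ≤ k ≤ p, |xz| = q-k. Pump with i = q+1: |xy^{q+1}z| = (q-k)+(q+1)k = q+qk = q(1+k), which is composite (both factors ≥ 2). So xy^{q+1}z = a^{q(1+k)} ∉ L.
This contradicts the pumping lemma, so L is not regular.

a^{q(1+k)}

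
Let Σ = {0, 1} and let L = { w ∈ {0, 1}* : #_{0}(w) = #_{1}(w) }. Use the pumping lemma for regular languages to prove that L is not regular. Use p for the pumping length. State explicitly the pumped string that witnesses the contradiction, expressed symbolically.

0^{p+k} 1^p

Assume L is regular. Let p be the pumping length given by the pumping lemma.
Choose w = 0^p 1^p ∈ L with |w| = 2p ≥ p.
The pumping lemma gives a decomposition w = xyz where |xy| ≤ p and y is nonempty.
Because |xy| ≤ p and w begins with p copies of 0, we have y = 0^k with 1 ≤ k ≤ p.
Pump with i = 2: xy^2z = 0^{p+k} 1^p has p+k occurrences of 0 but only p of 1. Since k ≥ 1 the counts differ, so xy^2z ∉ L.
This is a contradiction; hence L is not regular.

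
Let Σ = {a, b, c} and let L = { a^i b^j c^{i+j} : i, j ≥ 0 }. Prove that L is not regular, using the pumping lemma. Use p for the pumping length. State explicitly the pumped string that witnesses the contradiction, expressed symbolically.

Suppose for contradiction that L is regular, and let p be the pumping length.
Take w = a^p b^p c^{2p} ∈ L (with i=j=p, i+j=2p), |w| = 4p ≥ p.
By the pumping lemma, w = xyz with |xy| ≤ p and |y| > 0.
Because |xy| ≤ p and w begins with p copies of a, we have y = a^k with 1 ≤ k ≤ p.
Consider xy^2z = a^{p+k} b^p c^{2p}. Now the a- and b-counts sum to 2p+k, but the c-count is 2p ≠ 2p+k. So xy^2z ∉ L.
This is a contradiction; hence L is not regular.

a^{p+k} b^p c^{2p}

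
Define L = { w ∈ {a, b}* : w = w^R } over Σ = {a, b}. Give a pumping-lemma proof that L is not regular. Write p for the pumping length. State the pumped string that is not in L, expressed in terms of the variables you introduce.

Assume L is regular; let p be its pumping constant.
Take w = a^p b a^p, a palindrome of length 2p+1 ≥ p.
By the pumping lemma, w = xyz with |xy| ≤ p and |y| > 0.
The first p characters of w are a's, so xy (and hence y) consists only of a's. Write y = a^k, 1 ≤ k ≤ p.
Pump with i = 2: xy^2z = a^{p+k} b a^p. Its reverse is a^p b a^{p+k}, which differs from xy^2z since k ≥ 1. So xy^2z is not a palindrome and xy^2z ∉ L.
This contradicts the pumping lemma, so L is not regular.

a^{p+k} b a^p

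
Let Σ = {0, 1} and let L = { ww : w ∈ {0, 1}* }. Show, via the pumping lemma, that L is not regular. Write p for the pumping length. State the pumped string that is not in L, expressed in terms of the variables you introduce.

0^{p+k} 1^p 0^p 1^p

Toward a contradiction, assume L is regular with pumping length p.
Take w = 0^p 1^p 0^p 1^p = uu where u = 0^p1^p; then w ∈ L and |w| = 4p ≥ p.
Write w = xyz as guaranteed by the lemma, with |xy| ≤ p and |y| > 0.
Since the first p symbols of w are all 0's and |xy| ≤ p, y lies entirely in the leading 0-block: y = 0^k for some k with 1 ≤ k ≤ p.
Pump with i = 2: xy^2z = 0^{p+k} 1^p 0^p 1^p, of length 4p+k. Suppose this equals vv. The string starts with 0 and ends with 1, so v does too; thus the boundary between the two copies of v is a 1→0 transition. There is exactly one such transition, at position 2p+k, so |v| = 2p+k and |vv| = 4p+2k ≠ 4p+k since k ≥ 1. So xy^2z ∉ L.
Contradiction. Therefore L is not regular.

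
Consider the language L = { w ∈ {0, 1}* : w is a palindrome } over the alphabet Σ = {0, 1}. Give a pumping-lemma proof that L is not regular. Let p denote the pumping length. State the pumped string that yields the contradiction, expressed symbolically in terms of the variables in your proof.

Toward a contradiction, assume L is regular with pumping length p.
Take w = 0^p 1 0^p, a palindrome of length 2p+1 ≥ p.
Write w = xyz as guaranteed by the lemma, with |xy| ≤ p and y is nonempty.
Because |xy| ≤ p and w begins with p copies of 0, we have y = 0^k with 1 ≤ k ≤ p.
Pump with i = 2: xy^2z = 0^{p+k} 1 0^p. Its reverse is 0^p 1 0^{p+k}, which differs from xy^2z since k ≥ 1. So xy^2z is not a palindrome and xy^2z ∉ L.
This is a contradiction; hence L is not regular.

0^{p+k} 1 0^p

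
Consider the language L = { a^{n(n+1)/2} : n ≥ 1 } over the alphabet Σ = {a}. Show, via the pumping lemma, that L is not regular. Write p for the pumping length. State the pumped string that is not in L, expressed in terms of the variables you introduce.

Suppose for contradiction that L is regular, and let p be the pumping length.
Take w = a^{p(p+1)/2} ∈ L with |w| = p(p+1)/2 ≥ p.
The pumping lemma gives a decomposition w = xyz where |xy| ≤ p and |y| > 0.
Then y = a^k for some k with 1 ≤ k ≤ p.
Pump with i = 2: xy^2z = a^{p(p+1)/2+k}. Since 1 ≤ k ≤ p, p(p+1)/2 < p(p+1)/2+k ≤ p(p+1)/2+p < (p+1)(p+2)/2, so p(p+1)/2+k is strictly between consecutive triangular numbers. So xy^2z ∉ L.
This is a contradiction; hence L is not regular.

a^{p(p+1)/2+k}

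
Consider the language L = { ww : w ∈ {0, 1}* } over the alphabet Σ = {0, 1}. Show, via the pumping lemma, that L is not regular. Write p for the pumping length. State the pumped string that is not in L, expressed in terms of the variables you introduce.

Assume L is regular; let p be its pumping constant.
Take w = 0^p 1^p 0^p 1^p = uu where u = 0^p1^p; then w ∈ L and |w| = 4p ≥ p.
By the pumping lemma, w = xyz with |xy| ≤ p and y is nonempty.
Since the first p symbols of w are all 0's and |xy| ≤ p, y lies entirely in the leading 0-block: y = 0^k for some k with 1 ≤ k ≤ p.
Pump with i = 2: xy^2z = 0^{p+k} 1^p 0^p 1^p, of length 4p+k. Suppose this equals vv. The string starts with 0 and ends with 1, so v does too; thus the boundary between the two copies of v is a 1→0 transition. There is exactly one such transition, at position 2p+k, so |v| = 2p+k and |vv| = 4p+2k ≠ 4p+k since k ≥ 1. So xy^2z ∉ L.
This is a contradiction; hence L is not regular.

0^{p+k} 1^p 0^p 1^p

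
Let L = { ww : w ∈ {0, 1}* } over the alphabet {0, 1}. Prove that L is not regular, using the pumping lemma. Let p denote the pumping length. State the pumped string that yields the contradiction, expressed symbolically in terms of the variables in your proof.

Assume L is regular. Let p be the pumping length given by the pumping lemma.
Take w = 0^p 1^p 0^p 1^p = uu where u = 0^p1^p; then w ∈ L and |w| = 4p ≥ p.
The pumping lemma gives a decomposition w = xyz where |xy| ≤ p and |y| ≥ 1.
The first p characters of w are 0's, so xy (and hence y) consists only of 0's. Write y = 0^k, 1 ≤ k ≤ p.
Pump with i = 2: xy^2z = 0^{p+k} 1^p 0^p 1^p, of length 4p+k. Suppose this equals vv. The string starts with 0 and ends with 1, so v does too; thus the boundary between the two copies of v is a 1→0 transition. There is exactly one such transition, at position 2p+k, so |v| = 2p+k and |vv| = 4p+2k ≠ 4p+k since k ≥ 1. So xy^2z ∉ L.
This contradicts the pumping lemma, so L is not regular.

0^{p+k} 1^p 0^p 1^p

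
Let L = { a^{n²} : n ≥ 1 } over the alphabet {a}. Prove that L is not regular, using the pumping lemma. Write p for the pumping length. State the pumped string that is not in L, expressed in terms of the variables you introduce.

a^{p²+k}

Assume L is regular. Let p be the pumping length given by the pumping lemma.
Take w = a^{p²} ∈ L with |w| = p² ≥ p.
By the pumping lemma, w = xyz with |xy| ≤ p and |y| ≥ 1.
Then y = a^k for some k with 1 ≤ k ≤ p.
Pump with i = 2: xy^2z = a^{p²+k}. Since 1 ≤ k ≤ p, p² < p²+k ≤ p²+p < (p+1)², so p²+k lies strictly between consecutive squares and is not a perfect square. So xy^2z ∉ L.
Contradiction. Therefore L is not regular.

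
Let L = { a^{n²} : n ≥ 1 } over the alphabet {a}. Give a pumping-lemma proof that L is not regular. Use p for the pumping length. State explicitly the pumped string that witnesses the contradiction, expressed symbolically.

Toward a contradiction, assume L is regular with pumping length p.
Take w = a^{p²} ∈ L with |w| = p² ≥ p.
The pumping lemma gives a decomposition w = xyz where |xy| ≤ p and |y| ≥ 1.
Then y = a^k for some k with 1 ≤ k ≤ p.
Pump with i = 2: xy^2z = a^{p²+k}. Since 1 ≤ k ≤ p, p² < p²+k ≤ p²+p < (p+1)², so p²+k lies strictly between consecutive squares and is not a perfect square. So xy^2z ∉ L.
This contradicts the pumping lemma, so L is not regular.

a^{p²+k}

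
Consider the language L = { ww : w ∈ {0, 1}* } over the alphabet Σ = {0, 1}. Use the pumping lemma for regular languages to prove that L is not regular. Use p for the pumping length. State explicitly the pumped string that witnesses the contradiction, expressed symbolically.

Assume L is regular; let p be its pumping constant.
Take w = 0^p 1^p 0^p 1^p = uu where u = 0^p1^p; then w ∈ L and |w| = 4p ≥ p.
Write w = xyz as guaranteed by the lemma, with |xy| ≤ p and |y| ≥ 1.
The first p characters of w are 0's, so xy (and hence y) consists only of 0's. Write y = 0^k, 1 ≤ k ≤ p.
Pump with i = 2: xy^2z = 0^{p+k} 1^p 0^p 1^p, of length 4p+k. Suppose this equals vv. The string starts with 0 and ends with 1, so v does too; thus the boundary between the two copies of v is a 1→0 transition. There is exactly one such transition, at position 2p+k, so |v| = 2p+k and |vv| = 4p+2k ≠ 4p+k since k ≥ 1. So xy^2z ∉ L.
Contradiction. Therefore L is not regular.

0^{p+k} 1^p 0^p 1^p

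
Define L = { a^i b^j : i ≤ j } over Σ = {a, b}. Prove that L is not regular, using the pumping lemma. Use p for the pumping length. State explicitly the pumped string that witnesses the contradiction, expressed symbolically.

a^{p+k} b^p

Suppose for contradiction that L is regular, and let p be the pumping length.
Choose w = a^p b^p ∈ L, with |w| = 2p ≥ p.
Write w = xyz as guaranteed by the lemma, with |xy| ≤ p and |y| > 0.
The first p characters of w are a's, so xy (and hence y) consists only of a's. Write y = a^k, 1 ≤ k ≤ p.
Consider xy^2z = a^{p+k} b^p. Since k ≥ 1, the a-count p+k exceeds the b-count p, so i ≤ j fails; thus xy^2z ∉ L.
This contradicts the pumping lemma, so L is not regular.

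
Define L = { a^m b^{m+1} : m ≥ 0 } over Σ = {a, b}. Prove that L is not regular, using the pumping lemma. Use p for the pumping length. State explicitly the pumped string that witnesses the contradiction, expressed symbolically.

a^{p+k} b^{p+1}

Toward a contradiction, assume L is regular with pumping length p.
Take w = a^p b^{p+1}. Then w ∈ L and |w| = 2p+1 ≥ p.
The pumping lemma gives a decomposition w = xyz where |xy| ≤ p and |y| > 0.
The first p characters of w are a's, so xy (and hence y) consists only of a's. Write y = a^k, 1 ≤ k ≤ p.
Pump with i = 2: xy^2z = a^{p+k} b^{p+1}. For this to lie in L we would need p+1 = (p+k)+1, which forces k = 0. But k ≥ 1, so xy^2z ∉ L.
This contradicts the pumping lemma, so L is not regular.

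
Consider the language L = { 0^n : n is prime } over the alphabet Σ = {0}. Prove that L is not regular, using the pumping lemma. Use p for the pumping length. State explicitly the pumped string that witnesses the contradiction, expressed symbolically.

0^{q(1+k)}

Assume L is regular. Let p be the pumping length given by the pumping lemma.
Let q be a prime with q ≥ p+2 (infinitely many primes exist), and take w = 0^q ∈ L with |w| = q ≥ p.
The pumping lemma gives a decomposition w = xyz where |xy| ≤ p and y is nonempty.
Then y = 0^k for some k with 1 ≤ k ≤ p.
Since 1 ≤ k ≤ p, |xz| = q-k. Pump with i = q+1: |xy^{q+1}z| = (q-k)+(q+1)k = q+qk = q(1+k), which is composite (both factors ≥ 2). So xy^{q+1}z = 0^{q(1+k)} ∉ L.
This contradicts the pumping lemma, so L is not regular.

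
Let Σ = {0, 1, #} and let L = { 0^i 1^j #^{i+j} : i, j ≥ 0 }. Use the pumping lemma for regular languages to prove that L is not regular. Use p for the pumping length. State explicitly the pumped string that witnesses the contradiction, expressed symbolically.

0^{p+k} 1^p #^{2p}

Assume L is regular. Let p be the pumping length given by the pumping lemma.
Take w = 0^p 1^p #^{2p} ∈ L (with i=j=p, i+j=2p), |w| = 4p ≥ p.
The pumping lemma gives a decomposition w = xyz where |xy| ≤ p and |y| ≥ 1.
The first p characters of w are 0's, so xy (and hence y) consists only of 0's. Write y = 0^k, 1 ≤ k ≤ p.
Consider xy^2z = 0^{p+k} 1^p #^{2p}. Now the 0- and 1-counts sum to 2p+k, but the #-count is 2p ≠ 2p+k. So xy^2z ∉ L.
This contradicts the pumping lemma, so L is not regular.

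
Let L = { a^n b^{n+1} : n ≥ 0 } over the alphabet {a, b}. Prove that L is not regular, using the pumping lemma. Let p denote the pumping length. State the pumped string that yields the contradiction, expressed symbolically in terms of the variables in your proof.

a^{p+k} b^{p+1}

Toward a contradiction, assume L is regular with pumping length p.
Let w = a^p b^{p+1} ∈ L; note |w| = 2p+1 ≥ p.
By the pumping lemma, w = xyz with |xy| ≤ p and y is nonempty.
Because |xy| ≤ p and w begins with p copies of a, we have y = a^k with 1 ≤ k ≤ p.
Pump with i = 2: xy^2z = a^{p+k} b^{p+1}. For this to lie in L we would need p+1 = (p+k)+1, which forces k = 0. But k ≥ 1, so xy^2z ∉ L.
Contradiction. Therefore L is not regular.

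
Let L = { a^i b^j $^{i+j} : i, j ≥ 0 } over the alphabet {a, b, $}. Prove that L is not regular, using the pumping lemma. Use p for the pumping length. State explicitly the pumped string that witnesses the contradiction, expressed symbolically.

Toward a contradiction, assume L is regular with pumping length p.
Take w = a^p b^p $^{2p} ∈ L (with i=j=p, i+j=2p), |w| = 4p ≥ p.
By the pumping lemma, w = xyz with |xy| ≤ p and y is nonempty.
Because |xy| ≤ p and w begins with p copies of a, we have y = a^k with 1 ≤ k ≤ p.
Consider xy^2z = a^{p+k} b^p $^{2p}. Now the a- and b-counts sum to 2p+k, but the $-count is 2p ≠ 2p+k. So xy^2z ∉ L.
This contradicts the pumping lemma, so L is not regular.

a^{p+k} b^p $^{2p}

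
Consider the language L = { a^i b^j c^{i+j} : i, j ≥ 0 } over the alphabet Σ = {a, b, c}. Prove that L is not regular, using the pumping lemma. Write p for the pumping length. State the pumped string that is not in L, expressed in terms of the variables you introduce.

a^{p+k} b^p c^{2p}

Toward a contradiction, assume L is regular with pumping length p.
Take w = a^p b^p c^{2p} ∈ L (with i=j=p, i+j=2p), |w| = 4p ≥ p.
By the pumping lemma, w = xyz with |xy| ≤ p and |y| ≥ 1.
The first p characters of w are a's, so xy (and hence y) consists only of a's. Write y = a^k, 1 ≤ k ≤ p.
Consider xy^2z = a^{p+k} b^p c^{2p}. Now the a- and b-counts sum to 2p+k, but the c-count is 2p ≠ 2p+k. So xy^2z ∉ L.
This contradicts the pumping lemma, so L is not regular.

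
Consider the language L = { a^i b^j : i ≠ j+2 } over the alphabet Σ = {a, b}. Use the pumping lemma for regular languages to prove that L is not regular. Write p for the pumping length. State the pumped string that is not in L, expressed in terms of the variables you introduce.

Suppose for contradiction that L is regular, and let p be the pumping length.
Choose w = a^p b^{p+p!-2}. Since p ≠ (p+p!-2)+2 = p+p!, w ∈ L; and |w| ≥ p.
By the pumping lemma, w = xyz with |xy| ≤ p and |y| ≥ 1.
Since the first p symbols of w are all a's and |xy| ≤ p, y lies entirely in the leading a-block: y = a^k for some k with 1 ≤ k ≤ p.
Since 1 ≤ k ≤ p, k divides p!; set t = 1 + p!/k. Then xy^t z has p + (p!/k)·k = p + p! copies of a. Now the a-count is p+p! and (b-count)+2 = (p+p!-2)+2 = p+p!, so i ≠ j+2 fails. So xy^t z = a^{p+p!} b^{p+p!-2} ∉ L.
This contradicts the pumping lemma, so L is not regular.

a^{p+p!} b^{p+p!-2}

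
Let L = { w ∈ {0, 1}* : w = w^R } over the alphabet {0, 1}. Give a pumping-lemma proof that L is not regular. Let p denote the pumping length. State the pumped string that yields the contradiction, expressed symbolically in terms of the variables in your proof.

0^{p+k} 1 0^p

Assume L is regular; let p be its pumping constant.
Take w = 0^p 1 0^p, a palindrome of length 2p+1 ≥ p.
The pumping lemma gives a decomposition w = xyz where |xy| ≤ p and y is nonempty.
Since the first p symbols of w are all 0's and |xy| ≤ p, y lies entirely in the leading 0-block: y = 0^k for some k with 1 ≤ k ≤ p.
Pump with i = 2: xy^2z = 0^{p+k} 1 0^p. Its reverse is 0^p 1 0^{p+k}, which differs from xy^2z since k ≥ 1. So xy^2z is not a palindrome and xy^2z ∉ L.
This is a contradiction; hence L is not regular.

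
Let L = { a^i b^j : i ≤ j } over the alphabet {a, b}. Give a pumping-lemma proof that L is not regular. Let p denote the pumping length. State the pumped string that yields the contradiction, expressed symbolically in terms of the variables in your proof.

a^{p+k} b^p

Suppose for contradiction that L is regular, and let p be the pumping length.
Choose w = a^p b^p ∈ L, with |w| = 2p ≥ p.
The pumping lemma gives a decomposition w = xyz where |xy| ≤ p and y is nonempty.
Since the first p symbols of w are all a's and |xy| ≤ p, y lies entirely in the leading a-block: y = a^k for some k with 1 ≤ k ≤ p.
Consider xy^2z = a^{p+k} b^p. Since k ≥ 1, the a-count p+k exceeds the b-count p, so i ≤ j fails; thus xy^2z ∉ L.
Contradiction. Therefore L is not regular.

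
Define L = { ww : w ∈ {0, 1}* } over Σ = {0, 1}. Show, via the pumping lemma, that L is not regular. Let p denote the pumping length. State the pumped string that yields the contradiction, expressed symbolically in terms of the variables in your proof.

Toward a contradiction, assume L is regular with pumping length p.
Take w = 0^p 1^p 0^p 1^p = uu where u = 0^p1^p; then w ∈ L and |w| = 4p ≥ p.
By the pumping lemma, w = xyz with |xy| ≤ p and |y| ≥ 1.
Since the first p symbols of w are all 0's and |xy| ≤ p, y lies entirely in the leading 0-block: y = 0^k for some k with 1 ≤ k ≤ p.
Pump with i = 2: xy^2z = 0^{p+k} 1^p 0^p 1^p, of length 4p+k. Suppose this equals vv. The string starts with 0 and ends with 1, so v does too; thus the boundary between the two copies of v is a 1→0 transition. There is exactly one such transition, at position 2p+k, so |v| = 2p+k and |vv| = 4p+2k ≠ 4p+k since k ≥ 1. So xy^2z ∉ L.
This is a contradiction; hence L is not regular.

0^{p+k} 1^p 0^p 1^p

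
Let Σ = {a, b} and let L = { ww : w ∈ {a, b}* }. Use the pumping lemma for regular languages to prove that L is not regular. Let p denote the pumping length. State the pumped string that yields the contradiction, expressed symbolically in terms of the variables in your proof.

a^{p+k} b^p a^p b^p

Assume L is regular. Let p be the pumping length given by the pumping lemma.
Take w = a^p b^p a^p b^p = uu where u = a^pb^p; then w ∈ L and |w| = 4p ≥ p.
By the pumping lemma, w = xyz with |xy| ≤ p and |y| ≥ 1.
The first p characters of w are a's, so xy (and hence y) consists only of a's. Write y = a^k, 1 ≤ k ≤ p.
Pump with i = 2: xy^2z = a^{p+k} b^p a^p b^p, of length 4p+k. Suppose this equals vv. The string starts with a and ends with b, so v does too; thus the boundary between the two copies of v is a b→a transition. There is exactly one such transition, at position 2p+k, so |v| = 2p+k and |vv| = 4p+2k ≠ 4p+k since k ≥ 1. So xy^2z ∉ L.
Contradiction. Therefore L is not regular.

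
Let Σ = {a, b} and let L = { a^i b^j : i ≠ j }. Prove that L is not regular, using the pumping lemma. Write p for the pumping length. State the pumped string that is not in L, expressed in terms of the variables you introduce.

Suppose for contradiction that L is regular, and let p be the pumping length.
Choose w = a^p b^{p+p!}. Since p ≠ p+p!, w ∈ L; and |w| ≥ p.
The pumping lemma gives a decomposition w = xyz where |xy| ≤ p and |y| > 0.
The first p characters of w are a's, so xy (and hence y) consists only of a's. Write y = a^k, 1 ≤ k ≤ p.
Since 1 ≤ k ≤ p, k divides p!; set t = 1 + p!/k. Then xy^t z has p + (p!/k)·k = p + p! copies of a. Now the a-count equals the b-count, so i ≠ j fails. So xy^t z = a^{p+p!} b^{p+p!} ∉ L.
This is a contradiction; hence L is not regular.

a^{p+p!} b^{p+p!}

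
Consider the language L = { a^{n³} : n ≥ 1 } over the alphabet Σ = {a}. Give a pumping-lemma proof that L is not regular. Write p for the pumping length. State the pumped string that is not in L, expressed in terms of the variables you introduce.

Toward a contradiction, assume L is regular with pumping length p.
Take w = a^{p³} ∈ L with |w| = p³ ≥ p.
By the pumping lemma, w = xyz with |xy| ≤ p and y is nonempty.
Then y = a^k for some k with 1 ≤ k ≤ p.
Pump with i = 2: xy^2z = a^{p³+k}. Since 1 ≤ k ≤ p, p³ < p³+k ≤ p³+p < p³+3p²+3p+1 = (p+1)³, so p³+k is not a perfect cube. So xy^2z ∉ L.
Contradiction. Therefore L is not regular.

a^{p³+k}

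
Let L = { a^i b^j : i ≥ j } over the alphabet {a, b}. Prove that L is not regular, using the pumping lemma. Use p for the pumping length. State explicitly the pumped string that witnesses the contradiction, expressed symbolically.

a^{p-k} b^p

Toward a contradiction, assume L is regular with pumping length p.
Choose w = a^p b^p ∈ L, with |w| = 2p ≥ p.
The pumping lemma gives a decomposition w = xyz where |xy| ≤ p and y is nonempty.
Since the first p symbols of w are all a's and |xy| ≤ p, y lies entirely in the leading a-block: y = a^k for some k with 1 ≤ k ≤ p.
Consider xy^0z = xz = a^{p-k} b^p. Since k ≥ 1, the a-count p-k is less than p, so i ≥ j fails; thus xz ∉ L.
This is a contradiction; hence L is not regular.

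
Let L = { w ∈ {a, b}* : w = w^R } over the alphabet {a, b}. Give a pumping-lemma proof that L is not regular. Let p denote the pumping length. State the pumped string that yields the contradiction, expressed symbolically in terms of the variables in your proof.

Assume L is regular. Let p be the pumping length given by the pumping lemma.
Take w = a^p b a^p, a palindrome of length 2p+1 ≥ p.
Write w = xyz as guaranteed by the lemma, with |xy| ≤ p and |y| > 0.
Since the first p symbols of w are all a's and |xy| ≤ p, y lies entirely in the leading a-block: y = a^k for some k with 1 ≤ k ≤ p.
Pump with i = 2: xy^2z = a^{p+k} b a^p. Its reverse is a^p b a^{p+k}, which differs from xy^2z since k ≥ 1. So xy^2z is not a palindrome and xy^2z ∉ L.
This is a contradiction; hence L is not regular.

a^{p+k} b a^p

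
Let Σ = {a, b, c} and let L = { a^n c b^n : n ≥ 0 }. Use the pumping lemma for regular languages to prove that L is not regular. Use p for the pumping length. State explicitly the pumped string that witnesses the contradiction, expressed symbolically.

a^{p+k} c b^p

Assume L is regular. Let p be the pumping length given by the pumping lemma.
Take w = a^p c b^p ∈ L with |w| = 2p+1 ≥ p.
The pumping lemma gives a decomposition w = xyz where |xy| ≤ p and |y| ≥ 1.
Since the first p symbols of w are all a's and |xy| ≤ p, y lies entirely in the leading a-block: y = a^k for some k with 1 ≤ k ≤ p.
Pump with i = 2: xy^2z = a^{p+k} c b^p, which would require p+k = p. But k ≥ 1, so xy^2z ∉ L.
This contradicts the pumping lemma, so L is not regular.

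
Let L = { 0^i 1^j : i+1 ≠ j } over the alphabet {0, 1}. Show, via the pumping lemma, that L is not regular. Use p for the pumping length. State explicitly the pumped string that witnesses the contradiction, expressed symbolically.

0^{p+p!} 1^{p+p!+1}

Assume L is regular; let p be its pumping constant.
Choose w = 0^p 1^{p+p!+1}. Since p ≠ (p+p!+1)-1 = p+p!, w ∈ L; and |w| ≥ p.
By the pumping lemma, w = xyz with |xy| ≤ p and |y| ≥ 1.
Because |xy| ≤ p and w begins with p copies of 0, we have y = 0^k with 1 ≤ k ≤ p.
Since 1 ≤ k ≤ p, k divides p!; set t = 1 + p!/k. Then xy^t z has p + (p!/k)·k = p + p! copies of 0. Now the 0-count is p+p! and (1-count)-1 = (p+p!+1)-1 = p+p!, so i+1 ≠ j fails. So xy^t z = 0^{p+p!} 1^{p+p!+1} ∉ L.
This contradicts the pumping lemma, so L is not regular.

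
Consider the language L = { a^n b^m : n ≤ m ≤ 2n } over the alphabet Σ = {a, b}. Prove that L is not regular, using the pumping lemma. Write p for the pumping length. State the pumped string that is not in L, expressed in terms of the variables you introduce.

a^{p+k} b^p

Toward a contradiction, assume L is regular with pumping length p.
Take w = a^p b^p ∈ L (since p ≤ p ≤ 2p), with |w| = 2p ≥ p.
By the pumping lemma, w = xyz with |xy| ≤ p and |y| ≥ 1.
Since the first p symbols of w are all a's and |xy| ≤ p, y lies entirely in the leading a-block: y = a^k for some k with 1 ≤ k ≤ p.
Pump with i = 2: xy^2z = a^{p+k} b^p. Now n = p+k > p = m, so the condition n ≤ m fails. Thus xy^2z ∉ L.
Contradiction. Therefore L is not regular.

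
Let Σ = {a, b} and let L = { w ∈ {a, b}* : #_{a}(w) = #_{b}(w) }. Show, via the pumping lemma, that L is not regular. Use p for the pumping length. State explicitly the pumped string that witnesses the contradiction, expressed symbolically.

a^{p+k} b^p

Assume L is regular. Let p be the pumping length given by the pumping lemma.
Choose w = a^p b^p ∈ L with |w| = 2p ≥ p.
The pumping lemma gives a decomposition w = xyz where |xy| ≤ p and y is nonempty.
The first p characters of w are a's, so xy (and hence y) consists only of a's. Write y = a^k, 1 ≤ k ≤ p.
Pump with i = 2: xy^2z = a^{p+k} b^p has p+k occurrences of a but only p of b. Since k ≥ 1 the counts differ, so xy^2z ∉ L.
This contradicts the pumping lemma, so L is not regular.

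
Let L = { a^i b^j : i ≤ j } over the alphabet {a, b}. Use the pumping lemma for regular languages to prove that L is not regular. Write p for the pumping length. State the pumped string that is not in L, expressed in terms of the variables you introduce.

Assume L is regular; let p be its pumping constant.
Choose w = a^p b^p ∈ L, with |w| = 2p ≥ p.
By the pumping lemma, w = xyz with |xy| ≤ p and |y| > 0.
Since the first p symbols of w are all a's and |xy| ≤ p, y lies entirely in the leading a-block: y = a^k for some k with 1 ≤ k ≤ p.
Consider xy^2z = a^{p+k} b^p. Since k ≥ 1, the a-count p+k exceeds the b-count p, so i ≤ j fails; thus xy^2z ∉ L.
This is a contradiction; hence L is not regular.

a^{p+k} b^p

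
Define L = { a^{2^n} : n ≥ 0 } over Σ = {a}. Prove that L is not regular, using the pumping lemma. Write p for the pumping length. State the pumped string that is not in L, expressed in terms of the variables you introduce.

a^{2^p+k}

Assume L is regular; let p be its pumping constant.
Take w = a^{2^p} ∈ L with |w| = 2^p ≥ p.
Write w = xyz as guaranteed by the lemma, with |xy| ≤ p and |y| > 0.
Then y = a^k for some k with 1 ≤ k ≤ p.
Pump with i = 2: xy^2z = a^{2^p+k}. Since 1 ≤ k ≤ p < 2^p, we have 2^p < 2^p+k < 2^{p+1}, so 2^p+k is not a power of 2. So xy^2z ∉ L.
This contradicts the pumping lemma, so L is not regular.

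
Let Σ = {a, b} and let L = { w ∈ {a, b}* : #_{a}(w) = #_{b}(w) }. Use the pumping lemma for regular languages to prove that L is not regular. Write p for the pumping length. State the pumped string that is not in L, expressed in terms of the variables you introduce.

a^{p+k} b^p

Assume L is regular. Let p be the pumping length given by the pumping lemma.
Choose w = a^p b^p ∈ L with |w| = 2p ≥ p.
Write w = xyz as guaranteed by the lemma, with |xy| ≤ p and |y| > 0.
Because |xy| ≤ p and w begins with p copies of a, we have y = a^k with 1 ≤ k ≤ p.
Pump with i = 2: xy^2z = a^{p+k} b^p has p+k occurrences of a but only p of b. Since k ≥ 1 the counts differ, so xy^2z ∉ L.
This contradicts the pumping lemma, so L is not regular.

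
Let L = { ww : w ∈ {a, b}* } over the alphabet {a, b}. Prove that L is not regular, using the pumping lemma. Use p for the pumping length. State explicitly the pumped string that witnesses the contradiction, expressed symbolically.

a^{p+k} b^p a^p b^p

Assume L is regular. Let p be the pumping length given by the pumping lemma.
Take w = a^p b^p a^p b^p = uu where u = a^pb^p; then w ∈ L and |w| = 4p ≥ p.
Write w = xyz as guaranteed by the lemma, with |xy| ≤ p and y is nonempty.
Because |xy| ≤ p and w begins with p copies of a, we have y = a^k with 1 ≤ k ≤ p.
Pump with i = 2: xy^2z = a^{p+k} b^p a^p b^p, of length 4p+k. Suppose this equals vv. The string starts with a and ends with b, so v does too; thus the boundary between the two copies of v is a b→a transition. There is exactly one such transition, at position 2p+k, so |v| = 2p+k and |vv| = 4p+2k ≠ 4p+k since k ≥ 1. So xy^2z ∉ L.
This is a contradiction; hence L is not regular.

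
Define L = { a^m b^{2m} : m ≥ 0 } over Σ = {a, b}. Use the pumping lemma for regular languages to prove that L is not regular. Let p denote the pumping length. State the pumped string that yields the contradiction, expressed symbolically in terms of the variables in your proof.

a^{p+k} b^{2p}

Suppose for contradiction that L is regular, and let p be the pumping length.
Let w = a^p b^{2p} ∈ L; note |w| = 3p ≥ p.
Write w = xyz as guaranteed by the lemma, with |xy| ≤ p and y is nonempty.
Since the first p symbols of w are all a's and |xy| ≤ p, y lies entirely in the leading a-block: y = a^k for some k with 1 ≤ k ≤ p.
Pump with i = 2: xy^2z = a^{p+k} b^{2p}. For this to lie in L we would need 2p = 2(p+k), which forces k = 0. But k ≥ 1, so xy^2z ∉ L.
Contradiction. Therefore L is not regular.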